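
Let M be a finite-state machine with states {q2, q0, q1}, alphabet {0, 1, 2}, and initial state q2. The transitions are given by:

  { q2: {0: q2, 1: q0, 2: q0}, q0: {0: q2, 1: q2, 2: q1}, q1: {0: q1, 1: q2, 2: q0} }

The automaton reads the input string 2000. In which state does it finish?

start at q2
read '2': q2 → q0
read '0': q0 → q2
read '0': q2 → q2
read '0': q2 → q2

q2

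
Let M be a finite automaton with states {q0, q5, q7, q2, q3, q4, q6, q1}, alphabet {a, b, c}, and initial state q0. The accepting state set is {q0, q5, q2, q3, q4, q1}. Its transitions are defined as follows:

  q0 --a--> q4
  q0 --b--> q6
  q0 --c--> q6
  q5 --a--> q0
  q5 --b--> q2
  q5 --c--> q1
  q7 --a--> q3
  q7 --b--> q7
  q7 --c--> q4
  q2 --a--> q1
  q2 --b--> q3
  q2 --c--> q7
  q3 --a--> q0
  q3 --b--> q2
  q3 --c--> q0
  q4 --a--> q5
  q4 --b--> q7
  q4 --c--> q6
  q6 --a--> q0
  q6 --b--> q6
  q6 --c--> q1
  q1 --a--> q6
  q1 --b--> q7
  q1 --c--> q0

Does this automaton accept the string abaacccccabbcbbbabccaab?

No

start at q0
read 'a': q0 → q4
read 'b': q4 → q7
read 'a': q7 → q3
read 'a': q3 → q0
read 'c': q0 → q6
read 'c': q6 → q1
read 'c': q1 → q0
read 'c': q0 → q6
read 'c': q6 → q1
read 'a': q1 → q6
read 'b': q6 → q6
read 'b': q6 → q6
read 'c': q6 → q1
read 'b': q1 → q7
read 'b': q7 → q7
read 'b': q7 → q7
read 'a': q7 → q3
read 'b': q3 → q2
read 'c': q2 → q7
read 'c': q7 → q4
read 'a': q4 → q5
read 'a': q5 → q0
read 'b': q0 → q6
End state q6 is not accepting.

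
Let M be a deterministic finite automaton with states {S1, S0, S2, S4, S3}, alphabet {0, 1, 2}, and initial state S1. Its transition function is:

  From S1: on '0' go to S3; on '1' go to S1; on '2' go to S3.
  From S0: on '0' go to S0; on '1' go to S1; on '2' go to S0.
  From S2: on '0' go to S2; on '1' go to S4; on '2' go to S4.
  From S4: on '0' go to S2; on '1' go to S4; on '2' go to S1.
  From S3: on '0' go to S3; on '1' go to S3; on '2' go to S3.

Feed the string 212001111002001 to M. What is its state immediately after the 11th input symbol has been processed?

S1 → S3 → S3 → S3 → S3 → S3 → S3 → S3 → S3 → S3 → S3 → S3
After 11 symbols: S3.

S3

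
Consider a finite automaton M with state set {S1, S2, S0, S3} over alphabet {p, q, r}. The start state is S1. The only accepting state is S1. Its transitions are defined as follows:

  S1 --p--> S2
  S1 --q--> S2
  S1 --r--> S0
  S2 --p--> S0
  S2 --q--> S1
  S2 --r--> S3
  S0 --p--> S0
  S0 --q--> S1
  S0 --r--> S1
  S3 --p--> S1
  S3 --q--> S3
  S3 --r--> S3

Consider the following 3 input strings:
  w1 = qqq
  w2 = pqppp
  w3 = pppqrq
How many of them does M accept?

1

w1: Trace: S1 -q-> S2 -q-> S1 -q-> S2  → end S2, rejected
w2: Trace: S1 -p-> S2 -q-> S1 -p-> S2 -p-> S0 -p-> S0  → end S0, rejected
w3: Trace: S1 -p-> S2 -p-> S0 -p-> S0 -q-> S1 -r-> S0 -q-> S1  → end S1, accepted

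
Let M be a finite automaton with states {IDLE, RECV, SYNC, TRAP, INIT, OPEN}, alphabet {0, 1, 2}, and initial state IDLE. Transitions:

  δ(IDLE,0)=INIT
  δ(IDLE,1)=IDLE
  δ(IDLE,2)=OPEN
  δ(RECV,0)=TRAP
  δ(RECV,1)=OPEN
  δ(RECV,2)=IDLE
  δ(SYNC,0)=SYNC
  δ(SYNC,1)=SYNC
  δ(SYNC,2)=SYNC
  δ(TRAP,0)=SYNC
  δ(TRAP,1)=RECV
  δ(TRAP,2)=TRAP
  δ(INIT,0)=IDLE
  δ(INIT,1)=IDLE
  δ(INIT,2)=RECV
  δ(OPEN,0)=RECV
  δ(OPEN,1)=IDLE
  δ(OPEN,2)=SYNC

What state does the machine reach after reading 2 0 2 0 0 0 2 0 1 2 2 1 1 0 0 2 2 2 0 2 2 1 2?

SYNC

Trace: IDLE -2-> OPEN -0-> RECV -2-> IDLE -0-> INIT -0-> IDLE -0-> INIT -2-> RECV -0-> TRAP -1-> RECV -2-> IDLE -2-> OPEN -1-> IDLE -1-> IDLE -0-> INIT -0-> IDLE -2-> OPEN -2-> SYNC -2-> SYNC -0-> SYNC -2-> SYNC -2-> SYNC -1-> SYNC -2-> SYNC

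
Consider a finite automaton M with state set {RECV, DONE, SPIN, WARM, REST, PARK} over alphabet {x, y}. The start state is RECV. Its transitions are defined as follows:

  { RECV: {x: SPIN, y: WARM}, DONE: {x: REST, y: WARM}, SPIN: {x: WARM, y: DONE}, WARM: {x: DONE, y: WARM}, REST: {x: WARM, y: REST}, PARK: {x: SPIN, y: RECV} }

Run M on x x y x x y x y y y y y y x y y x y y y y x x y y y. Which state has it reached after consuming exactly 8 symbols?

WARM

start at RECV
read 'x': RECV → SPIN
read 'x': SPIN → WARM
read 'y': WARM → WARM
read 'x': WARM → DONE
read 'x': DONE → REST
read 'y': REST → REST
read 'x': REST → WARM
read 'y': WARM → WARM
After 8 symbols: WARM.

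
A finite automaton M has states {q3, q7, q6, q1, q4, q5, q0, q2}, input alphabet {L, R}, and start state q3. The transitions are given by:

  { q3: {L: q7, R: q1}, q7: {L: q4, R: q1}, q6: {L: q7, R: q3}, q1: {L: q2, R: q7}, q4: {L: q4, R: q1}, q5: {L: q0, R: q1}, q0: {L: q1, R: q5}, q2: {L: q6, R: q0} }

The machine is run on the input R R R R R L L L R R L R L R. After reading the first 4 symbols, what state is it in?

q3 → q1 → q7 → q1 → q7
After 4 symbols: q7.

q7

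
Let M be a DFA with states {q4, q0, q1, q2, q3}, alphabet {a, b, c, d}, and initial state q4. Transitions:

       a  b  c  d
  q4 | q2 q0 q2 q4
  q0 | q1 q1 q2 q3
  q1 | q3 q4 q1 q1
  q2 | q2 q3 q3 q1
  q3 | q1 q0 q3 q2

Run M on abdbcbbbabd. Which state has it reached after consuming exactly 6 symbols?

q0

q4 → q2 → q3 → q2 → q3 → q3 → q0
After 6 symbols: q0.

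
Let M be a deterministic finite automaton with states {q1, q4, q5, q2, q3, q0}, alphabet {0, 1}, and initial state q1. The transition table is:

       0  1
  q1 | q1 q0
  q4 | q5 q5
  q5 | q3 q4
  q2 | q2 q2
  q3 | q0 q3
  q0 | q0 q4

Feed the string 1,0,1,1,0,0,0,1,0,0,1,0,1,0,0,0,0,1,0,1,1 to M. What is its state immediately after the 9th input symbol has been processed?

q1 → q0 → q0 → q4 → q5 → q3 → q0 → q0 → q4 → q5
After 9 symbols: q5.

q5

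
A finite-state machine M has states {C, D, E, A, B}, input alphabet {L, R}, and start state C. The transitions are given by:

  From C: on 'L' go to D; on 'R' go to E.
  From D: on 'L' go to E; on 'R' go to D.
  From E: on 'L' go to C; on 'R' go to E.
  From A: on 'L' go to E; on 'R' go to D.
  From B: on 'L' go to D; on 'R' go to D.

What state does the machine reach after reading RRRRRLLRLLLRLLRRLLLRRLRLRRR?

E

start at C
read 'R': C → E
read 'R': E → E
read 'R': E → E
read 'R': E → E
read 'R': E → E
read 'L': E → C
read 'L': C → D
read 'R': D → D
read 'L': D → E
read 'L': E → C
read 'L': C → D
read 'R': D → D
read 'L': D → E
read 'L': E → C
read 'R': C → E
read 'R': E → E
read 'L': E → C
read 'L': C → D
read 'L': D → E
read 'R': E → E
read 'R': E → E
read 'L': E → C
read 'R': C → E
read 'L': E → C
read 'R': C → E
read 'R': E → E
read 'R': E → E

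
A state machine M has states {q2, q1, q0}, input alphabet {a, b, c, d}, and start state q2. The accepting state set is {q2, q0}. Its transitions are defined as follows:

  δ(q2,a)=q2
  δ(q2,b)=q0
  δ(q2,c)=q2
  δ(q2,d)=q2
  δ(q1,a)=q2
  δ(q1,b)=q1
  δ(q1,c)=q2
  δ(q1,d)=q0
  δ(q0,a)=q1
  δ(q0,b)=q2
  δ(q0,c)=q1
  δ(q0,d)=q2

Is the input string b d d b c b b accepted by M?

start at q2
read 'b': q2 → q0
read 'd': q0 → q2
read 'd': q2 → q2
read 'b': q2 → q0
read 'c': q0 → q1
read 'b': q1 → q1
read 'b': q1 → q1
End state q1 is not accepting.

No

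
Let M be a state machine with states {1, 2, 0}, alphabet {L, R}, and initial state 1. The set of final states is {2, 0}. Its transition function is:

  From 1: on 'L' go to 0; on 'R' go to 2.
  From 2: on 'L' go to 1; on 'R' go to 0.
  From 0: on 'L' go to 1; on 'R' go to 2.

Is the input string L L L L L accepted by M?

start at 1
read 'L': 1 → 0
read 'L': 0 → 1
read 'L': 1 → 0
read 'L': 0 → 1
read 'L': 1 → 0
End state 0 is accepting.

Yes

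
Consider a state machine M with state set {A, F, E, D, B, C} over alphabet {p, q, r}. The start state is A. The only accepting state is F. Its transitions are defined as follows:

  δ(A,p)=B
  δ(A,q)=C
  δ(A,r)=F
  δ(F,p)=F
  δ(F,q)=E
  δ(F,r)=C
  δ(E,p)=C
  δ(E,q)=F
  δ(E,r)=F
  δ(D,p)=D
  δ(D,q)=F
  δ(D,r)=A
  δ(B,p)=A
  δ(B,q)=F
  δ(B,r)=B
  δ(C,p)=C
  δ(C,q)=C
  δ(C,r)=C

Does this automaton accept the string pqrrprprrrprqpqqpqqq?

No

start at A
read 'p': A → B
read 'q': B → F
read 'r': F → C
read 'r': C → C
read 'p': C → C
read 'r': C → C
read 'p': C → C
read 'r': C → C
read 'r': C → C
read 'r': C → C
read 'p': C → C
read 'r': C → C
read 'q': C → C
read 'p': C → C
read 'q': C → C
read 'q': C → C
read 'p': C → C
read 'q': C → C
read 'q': C → C
read 'q': C → C
End state C is not accepting.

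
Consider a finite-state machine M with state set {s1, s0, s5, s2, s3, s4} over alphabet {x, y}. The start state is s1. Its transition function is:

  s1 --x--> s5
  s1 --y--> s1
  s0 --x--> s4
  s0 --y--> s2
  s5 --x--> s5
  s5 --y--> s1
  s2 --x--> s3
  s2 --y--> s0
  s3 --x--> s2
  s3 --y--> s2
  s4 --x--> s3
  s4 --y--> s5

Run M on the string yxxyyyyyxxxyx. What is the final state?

s5

s1 → s1 → s5 → s5 → s1 → s1 → s1 → s1 → s1 → s5 → s5 → s5 → s1 → s5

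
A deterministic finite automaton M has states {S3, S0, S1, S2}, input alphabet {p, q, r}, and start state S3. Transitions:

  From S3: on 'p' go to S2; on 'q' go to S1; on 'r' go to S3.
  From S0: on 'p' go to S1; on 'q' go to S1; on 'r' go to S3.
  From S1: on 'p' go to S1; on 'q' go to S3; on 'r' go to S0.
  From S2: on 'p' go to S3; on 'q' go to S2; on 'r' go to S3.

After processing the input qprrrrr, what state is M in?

S3

start at S3
read 'q': S3 → S1
read 'p': S1 → S1
read 'r': S1 → S0
read 'r': S0 → S3
read 'r': S3 → S3
read 'r': S3 → S3
read 'r': S3 → S3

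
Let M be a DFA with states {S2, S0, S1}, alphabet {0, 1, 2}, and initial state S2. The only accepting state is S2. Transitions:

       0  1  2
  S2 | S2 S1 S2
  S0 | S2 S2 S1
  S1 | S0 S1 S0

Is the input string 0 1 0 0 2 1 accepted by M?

S2 → S2 → S1 → S0 → S2 → S2 → S1
End state S1 is not accepting.

No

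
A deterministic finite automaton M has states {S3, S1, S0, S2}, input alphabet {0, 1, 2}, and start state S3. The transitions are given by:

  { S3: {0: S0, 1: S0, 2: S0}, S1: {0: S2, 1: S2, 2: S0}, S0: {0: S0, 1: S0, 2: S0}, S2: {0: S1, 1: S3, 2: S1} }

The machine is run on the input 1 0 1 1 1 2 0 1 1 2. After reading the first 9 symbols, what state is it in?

start at S3
read '1': S3 → S0
read '0': S0 → S0
read '1': S0 → S0
read '1': S0 → S0
read '1': S0 → S0
read '2': S0 → S0
read '0': S0 → S0
read '1': S0 → S0
read '1': S0 → S0
After 9 symbols: S0.

S0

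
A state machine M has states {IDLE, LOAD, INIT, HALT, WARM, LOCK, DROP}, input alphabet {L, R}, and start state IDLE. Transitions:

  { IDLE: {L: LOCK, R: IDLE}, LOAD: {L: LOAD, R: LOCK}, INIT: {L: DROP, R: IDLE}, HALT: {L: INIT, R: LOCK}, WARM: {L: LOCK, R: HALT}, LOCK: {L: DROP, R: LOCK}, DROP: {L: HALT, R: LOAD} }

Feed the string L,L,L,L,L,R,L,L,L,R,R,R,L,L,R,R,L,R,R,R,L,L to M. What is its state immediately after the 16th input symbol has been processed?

LOCK

IDLE → LOCK → DROP → HALT → INIT → DROP → LOAD → LOAD → LOAD → LOAD → LOCK → LOCK → LOCK → DROP → HALT → LOCK → LOCK
After 16 symbols: LOCK.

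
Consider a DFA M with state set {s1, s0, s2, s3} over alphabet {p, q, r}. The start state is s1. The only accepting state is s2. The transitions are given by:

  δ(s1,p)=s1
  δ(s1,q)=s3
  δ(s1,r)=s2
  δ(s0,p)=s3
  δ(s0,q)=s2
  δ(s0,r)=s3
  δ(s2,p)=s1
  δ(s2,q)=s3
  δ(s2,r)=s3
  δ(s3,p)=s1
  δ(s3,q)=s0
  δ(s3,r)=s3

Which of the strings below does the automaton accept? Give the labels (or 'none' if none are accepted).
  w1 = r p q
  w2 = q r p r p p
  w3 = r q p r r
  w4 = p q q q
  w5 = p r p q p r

w1:
  start at s1
  read 'r': s1 → s2
  read 'p': s2 → s1
  read 'q': s1 → s3
  end s3, rejected
w2:
  start at s1
  read 'q': s1 → s3
  read 'r': s3 → s3
  read 'p': s3 → s1
  read 'r': s1 → s2
  read 'p': s2 → s1
  read 'p': s1 → s1
  end s1, rejected
w3:
  start at s1
  read 'r': s1 → s2
  read 'q': s2 → s3
  read 'p': s3 → s1
  read 'r': s1 → s2
  read 'r': s2 → s3
  end s3, rejected
w4:
  start at s1
  read 'p': s1 → s1
  read 'q': s1 → s3
  read 'q': s3 → s0
  read 'q': s0 → s2
  end s2, accepted
w5:
  start at s1
  read 'p': s1 → s1
  read 'r': s1 → s2
  read 'p': s2 → s1
  read 'q': s1 → s3
  read 'p': s3 → s1
  read 'r': s1 → s2
  end s2, accepted

w4, w5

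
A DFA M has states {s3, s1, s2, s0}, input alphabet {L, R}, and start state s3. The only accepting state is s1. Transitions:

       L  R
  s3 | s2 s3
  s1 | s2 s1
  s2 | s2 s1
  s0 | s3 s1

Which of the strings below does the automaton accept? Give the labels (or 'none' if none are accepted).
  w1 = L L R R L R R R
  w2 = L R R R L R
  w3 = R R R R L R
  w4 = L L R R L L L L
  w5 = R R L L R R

w1, w2, w3, w5

w1: Trace: s3 -L-> s2 -L-> s2 -R-> s1 -R-> s1 -L-> s2 -R-> s1 -R-> s1 -R-> s1  → end s1, accepted
w2: Trace: s3 -L-> s2 -R-> s1 -R-> s1 -R-> s1 -L-> s2 -R-> s1  → end s1, accepted
w3: Trace: s3 -R-> s3 -R-> s3 -R-> s3 -R-> s3 -L-> s2 -R-> s1  → end s1, accepted
w4: Trace: s3 -L-> s2 -L-> s2 -R-> s1 -R-> s1 -L-> s2 -L-> s2 -L-> s2 -L-> s2  → end s2, rejected
w5: Trace: s3 -R-> s3 -R-> s3 -L-> s2 -L-> s2 -R-> s1 -R-> s1  → end s1, accepted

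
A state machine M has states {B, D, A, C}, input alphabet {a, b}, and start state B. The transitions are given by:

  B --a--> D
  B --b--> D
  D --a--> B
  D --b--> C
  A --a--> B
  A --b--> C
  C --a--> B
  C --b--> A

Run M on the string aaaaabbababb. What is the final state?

C

B → D → B → D → B → D → C → A → B → D → B → D → C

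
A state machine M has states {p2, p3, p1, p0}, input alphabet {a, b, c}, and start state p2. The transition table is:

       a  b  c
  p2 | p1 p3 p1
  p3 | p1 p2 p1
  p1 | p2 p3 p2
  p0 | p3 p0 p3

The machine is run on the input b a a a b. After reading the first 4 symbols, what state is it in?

p1

start at p2
read 'b': p2 → p3
read 'a': p3 → p1
read 'a': p1 → p2
read 'a': p2 → p1
After 4 symbols: p1.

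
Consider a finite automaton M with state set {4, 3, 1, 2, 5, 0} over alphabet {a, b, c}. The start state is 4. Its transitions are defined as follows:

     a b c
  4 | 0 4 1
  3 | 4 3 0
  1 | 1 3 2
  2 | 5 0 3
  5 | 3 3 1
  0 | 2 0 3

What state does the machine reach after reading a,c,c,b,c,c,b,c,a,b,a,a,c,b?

4 → 0 → 3 → 0 → 0 → 3 → 0 → 0 → 3 → 4 → 4 → 0 → 2 → 3 → 3

3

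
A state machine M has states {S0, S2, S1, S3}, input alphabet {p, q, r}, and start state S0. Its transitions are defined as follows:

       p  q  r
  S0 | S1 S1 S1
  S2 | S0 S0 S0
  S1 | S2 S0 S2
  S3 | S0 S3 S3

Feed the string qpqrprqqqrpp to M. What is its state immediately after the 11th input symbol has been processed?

start at S0
read 'q': S0 → S1
read 'p': S1 → S2
read 'q': S2 → S0
read 'r': S0 → S1
read 'p': S1 → S2
read 'r': S2 → S0
read 'q': S0 → S1
read 'q': S1 → S0
read 'q': S0 → S1
read 'r': S1 → S2
read 'p': S2 → S0
After 11 symbols: S0.

S0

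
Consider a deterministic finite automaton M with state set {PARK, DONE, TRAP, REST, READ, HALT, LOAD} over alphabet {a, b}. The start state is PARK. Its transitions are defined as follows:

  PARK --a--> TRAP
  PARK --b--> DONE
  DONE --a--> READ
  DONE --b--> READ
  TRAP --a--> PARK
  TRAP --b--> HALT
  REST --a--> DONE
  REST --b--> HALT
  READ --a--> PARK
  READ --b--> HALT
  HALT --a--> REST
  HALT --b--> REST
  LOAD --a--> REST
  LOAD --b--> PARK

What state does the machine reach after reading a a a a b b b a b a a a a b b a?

PARK

Trace: PARK -a-> TRAP -a-> PARK -a-> TRAP -a-> PARK -b-> DONE -b-> READ -b-> HALT -a-> REST -b-> HALT -a-> REST -a-> DONE -a-> READ -a-> PARK -b-> DONE -b-> READ -a-> PARK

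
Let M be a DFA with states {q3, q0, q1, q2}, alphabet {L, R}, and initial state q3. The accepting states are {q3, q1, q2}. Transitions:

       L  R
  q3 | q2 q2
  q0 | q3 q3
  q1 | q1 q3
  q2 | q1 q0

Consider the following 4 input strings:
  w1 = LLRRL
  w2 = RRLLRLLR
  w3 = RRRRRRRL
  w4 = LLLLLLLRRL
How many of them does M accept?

w1:
  start at q3
  read 'L': q3 → q2
  read 'L': q2 → q1
  read 'R': q1 → q3
  read 'R': q3 → q2
  read 'L': q2 → q1
  end q1, accepted
w2:
  start at q3
  read 'R': q3 → q2
  read 'R': q2 → q0
  read 'L': q0 → q3
  read 'L': q3 → q2
  read 'R': q2 → q0
  read 'L': q0 → q3
  read 'L': q3 → q2
  read 'R': q2 → q0
  end q0, rejected
w3:
  start at q3
  read 'R': q3 → q2
  read 'R': q2 → q0
  read 'R': q0 → q3
  read 'R': q3 → q2
  read 'R': q2 → q0
  read 'R': q0 → q3
  read 'R': q3 → q2
  read 'L': q2 → q1
  end q1, accepted
w4:
  start at q3
  read 'L': q3 → q2
  read 'L': q2 → q1
  read 'L': q1 → q1
  read 'L': q1 → q1
  read 'L': q1 → q1
  read 'L': q1 → q1
  read 'L': q1 → q1
  read 'R': q1 → q3
  read 'R': q3 → q2
  read 'L': q2 → q1
  end q1, accepted

3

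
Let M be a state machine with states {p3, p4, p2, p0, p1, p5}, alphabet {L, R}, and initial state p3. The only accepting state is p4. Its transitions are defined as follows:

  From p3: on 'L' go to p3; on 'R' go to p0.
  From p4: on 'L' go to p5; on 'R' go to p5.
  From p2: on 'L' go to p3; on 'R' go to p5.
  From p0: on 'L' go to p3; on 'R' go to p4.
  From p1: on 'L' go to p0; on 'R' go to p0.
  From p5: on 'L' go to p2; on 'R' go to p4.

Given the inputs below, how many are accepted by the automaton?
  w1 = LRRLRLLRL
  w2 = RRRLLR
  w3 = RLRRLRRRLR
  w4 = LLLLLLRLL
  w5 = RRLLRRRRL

1

w1: p3 → p3 → p0 → p4 → p5 → p4 → p5 → p2 → p5 → p2  → end p2, rejected
w2: p3 → p0 → p4 → p5 → p2 → p3 → p0  → end p0, rejected
w3: p3 → p0 → p3 → p0 → p4 → p5 → p4 → p5 → p4 → p5 → p4  → end p4, accepted
w4: p3 → p3 → p3 → p3 → p3 → p3 → p3 → p0 → p3 → p3  → end p3, rejected
w5: p3 → p0 → p4 → p5 → p2 → p5 → p4 → p5 → p4 → p5  → end p5, rejected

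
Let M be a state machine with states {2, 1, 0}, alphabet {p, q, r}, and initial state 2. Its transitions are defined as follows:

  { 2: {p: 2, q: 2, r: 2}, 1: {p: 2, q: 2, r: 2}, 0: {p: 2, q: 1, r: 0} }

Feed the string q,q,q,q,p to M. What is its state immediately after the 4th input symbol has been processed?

2 → 2 → 2 → 2 → 2
After 4 symbols: 2.

2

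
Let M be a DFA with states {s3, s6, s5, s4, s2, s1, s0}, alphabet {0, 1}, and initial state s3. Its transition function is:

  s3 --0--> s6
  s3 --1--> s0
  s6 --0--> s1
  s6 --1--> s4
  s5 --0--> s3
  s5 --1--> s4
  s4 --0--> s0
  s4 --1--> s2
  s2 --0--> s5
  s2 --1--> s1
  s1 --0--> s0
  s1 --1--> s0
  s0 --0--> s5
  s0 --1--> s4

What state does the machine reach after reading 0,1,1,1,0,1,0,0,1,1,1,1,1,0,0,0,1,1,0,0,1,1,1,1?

s0

Trace: s3 -0-> s6 -1-> s4 -1-> s2 -1-> s1 -0-> s0 -1-> s4 -0-> s0 -0-> s5 -1-> s4 -1-> s2 -1-> s1 -1-> s0 -1-> s4 -0-> s0 -0-> s5 -0-> s3 -1-> s0 -1-> s4 -0-> s0 -0-> s5 -1-> s4 -1-> s2 -1-> s1 -1-> s0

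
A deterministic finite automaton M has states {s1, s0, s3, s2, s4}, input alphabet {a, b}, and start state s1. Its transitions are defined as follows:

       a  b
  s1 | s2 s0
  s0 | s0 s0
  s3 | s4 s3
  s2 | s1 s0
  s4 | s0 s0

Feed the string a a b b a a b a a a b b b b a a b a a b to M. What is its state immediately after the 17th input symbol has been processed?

s0

start at s1
read 'a': s1 → s2
read 'a': s2 → s1
read 'b': s1 → s0
read 'b': s0 → s0
read 'a': s0 → s0
read 'a': s0 → s0
read 'b': s0 → s0
read 'a': s0 → s0
read 'a': s0 → s0
read 'a': s0 → s0
read 'b': s0 → s0
read 'b': s0 → s0
read 'b': s0 → s0
read 'b': s0 → s0
read 'a': s0 → s0
read 'a': s0 → s0
read 'b': s0 → s0
After 17 symbols: s0.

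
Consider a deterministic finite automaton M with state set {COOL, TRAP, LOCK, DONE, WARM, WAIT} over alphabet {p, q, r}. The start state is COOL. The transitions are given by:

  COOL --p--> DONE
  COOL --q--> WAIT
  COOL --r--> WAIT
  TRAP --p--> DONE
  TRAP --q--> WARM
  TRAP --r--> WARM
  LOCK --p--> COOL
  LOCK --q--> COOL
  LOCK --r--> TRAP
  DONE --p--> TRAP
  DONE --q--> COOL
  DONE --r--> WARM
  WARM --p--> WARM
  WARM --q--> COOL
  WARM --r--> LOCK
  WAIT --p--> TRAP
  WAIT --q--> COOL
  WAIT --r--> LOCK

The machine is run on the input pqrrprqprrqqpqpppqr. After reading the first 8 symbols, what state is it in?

DONE

Trace: COOL -p-> DONE -q-> COOL -r-> WAIT -r-> LOCK -p-> COOL -r-> WAIT -q-> COOL -p-> DONE
After 8 symbols: DONE.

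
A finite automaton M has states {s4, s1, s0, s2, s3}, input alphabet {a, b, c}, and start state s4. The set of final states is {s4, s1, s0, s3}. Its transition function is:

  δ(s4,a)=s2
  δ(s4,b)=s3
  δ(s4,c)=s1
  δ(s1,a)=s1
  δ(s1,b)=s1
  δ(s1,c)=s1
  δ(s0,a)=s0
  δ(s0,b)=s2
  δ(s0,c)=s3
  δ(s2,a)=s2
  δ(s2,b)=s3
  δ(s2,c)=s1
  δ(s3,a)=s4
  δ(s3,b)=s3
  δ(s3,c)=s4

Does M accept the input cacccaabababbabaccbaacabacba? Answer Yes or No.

Yes

start at s4
read 'c': s4 → s1
read 'a': s1 → s1
read 'c': s1 → s1
read 'c': s1 → s1
read 'c': s1 → s1
read 'a': s1 → s1
read 'a': s1 → s1
read 'b': s1 → s1
read 'a': s1 → s1
read 'b': s1 → s1
read 'a': s1 → s1
read 'b': s1 → s1
read 'b': s1 → s1
read 'a': s1 → s1
read 'b': s1 → s1
read 'a': s1 → s1
read 'c': s1 → s1
read 'c': s1 → s1
read 'b': s1 → s1
read 'a': s1 → s1
read 'a': s1 → s1
read 'c': s1 → s1
read 'a': s1 → s1
read 'b': s1 → s1
read 'a': s1 → s1
read 'c': s1 → s1
read 'b': s1 → s1
read 'a': s1 → s1
End state s1 is accepting.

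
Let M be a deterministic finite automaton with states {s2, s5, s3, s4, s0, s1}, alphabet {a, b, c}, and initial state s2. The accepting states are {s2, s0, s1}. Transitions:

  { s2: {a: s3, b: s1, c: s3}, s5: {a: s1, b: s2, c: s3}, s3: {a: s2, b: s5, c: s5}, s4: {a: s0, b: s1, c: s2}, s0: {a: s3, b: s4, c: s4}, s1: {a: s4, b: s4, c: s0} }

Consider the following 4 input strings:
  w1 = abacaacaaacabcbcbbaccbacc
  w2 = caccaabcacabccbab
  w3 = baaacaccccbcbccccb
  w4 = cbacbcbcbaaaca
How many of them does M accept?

2

w1:
  start at s2
  read 'a': s2 → s3
  read 'b': s3 → s5
  read 'a': s5 → s1
  read 'c': s1 → s0
  read 'a': s0 → s3
  read 'a': s3 → s2
  read 'c': s2 → s3
  read 'a': s3 → s2
  read 'a': s2 → s3
  read 'a': s3 → s2
  read 'c': s2 → s3
  read 'a': s3 → s2
  read 'b': s2 → s1
  read 'c': s1 → s0
  read 'b': s0 → s4
  read 'c': s4 → s2
  read 'b': s2 → s1
  read 'b': s1 → s4
  read 'a': s4 → s0
  read 'c': s0 → s4
  read 'c': s4 → s2
  read 'b': s2 → s1
  read 'a': s1 → s4
  read 'c': s4 → s2
  read 'c': s2 → s3
  end s3, rejected
w2:
  start at s2
  read 'c': s2 → s3
  read 'a': s3 → s2
  read 'c': s2 → s3
  read 'c': s3 → s5
  read 'a': s5 → s1
  read 'a': s1 → s4
  read 'b': s4 → s1
  read 'c': s1 → s0
  read 'a': s0 → s3
  read 'c': s3 → s5
  read 'a': s5 → s1
  read 'b': s1 → s4
  read 'c': s4 → s2
  read 'c': s2 → s3
  read 'b': s3 → s5
  read 'a': s5 → s1
  read 'b': s1 → s4
  end s4, rejected
w3:
  start at s2
  read 'b': s2 → s1
  read 'a': s1 → s4
  read 'a': s4 → s0
  read 'a': s0 → s3
  read 'c': s3 → s5
  read 'a': s5 → s1
  read 'c': s1 → s0
  read 'c': s0 → s4
  read 'c': s4 → s2
  read 'c': s2 → s3
  read 'b': s3 → s5
  read 'c': s5 → s3
  read 'b': s3 → s5
  read 'c': s5 → s3
  read 'c': s3 → s5
  read 'c': s5 → s3
  read 'c': s3 → s5
  read 'b': s5 → s2
  end s2, accepted
w4:
  start at s2
  read 'c': s2 → s3
  read 'b': s3 → s5
  read 'a': s5 → s1
  read 'c': s1 → s0
  read 'b': s0 → s4
  read 'c': s4 → s2
  read 'b': s2 → s1
  read 'c': s1 → s0
  read 'b': s0 → s4
  read 'a': s4 → s0
  read 'a': s0 → s3
  read 'a': s3 → s2
  read 'c': s2 → s3
  read 'a': s3 → s2
  end s2, accepted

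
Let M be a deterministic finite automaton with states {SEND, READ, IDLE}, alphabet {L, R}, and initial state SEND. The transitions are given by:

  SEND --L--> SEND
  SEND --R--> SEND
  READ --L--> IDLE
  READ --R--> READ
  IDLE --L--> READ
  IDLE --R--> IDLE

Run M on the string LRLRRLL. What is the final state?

SEND

SEND → SEND → SEND → SEND → SEND → SEND → SEND → SEND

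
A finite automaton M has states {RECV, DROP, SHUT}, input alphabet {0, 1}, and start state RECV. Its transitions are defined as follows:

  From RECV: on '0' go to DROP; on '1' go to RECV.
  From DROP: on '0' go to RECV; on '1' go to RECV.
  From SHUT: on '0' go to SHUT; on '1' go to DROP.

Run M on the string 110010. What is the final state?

start at RECV
read '1': RECV → RECV
read '1': RECV → RECV
read '0': RECV → DROP
read '0': DROP → RECV
read '1': RECV → RECV
read '0': RECV → DROP

DROP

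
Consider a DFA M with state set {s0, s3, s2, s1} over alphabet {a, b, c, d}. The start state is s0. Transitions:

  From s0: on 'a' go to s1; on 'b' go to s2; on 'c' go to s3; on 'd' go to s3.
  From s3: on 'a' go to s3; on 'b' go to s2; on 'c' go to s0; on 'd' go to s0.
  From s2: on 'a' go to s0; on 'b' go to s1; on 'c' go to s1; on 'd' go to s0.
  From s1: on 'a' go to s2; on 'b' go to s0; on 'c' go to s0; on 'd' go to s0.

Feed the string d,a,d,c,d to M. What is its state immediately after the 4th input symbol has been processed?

s3

Trace: s0 -d-> s3 -a-> s3 -d-> s0 -c-> s3
After 4 symbols: s3.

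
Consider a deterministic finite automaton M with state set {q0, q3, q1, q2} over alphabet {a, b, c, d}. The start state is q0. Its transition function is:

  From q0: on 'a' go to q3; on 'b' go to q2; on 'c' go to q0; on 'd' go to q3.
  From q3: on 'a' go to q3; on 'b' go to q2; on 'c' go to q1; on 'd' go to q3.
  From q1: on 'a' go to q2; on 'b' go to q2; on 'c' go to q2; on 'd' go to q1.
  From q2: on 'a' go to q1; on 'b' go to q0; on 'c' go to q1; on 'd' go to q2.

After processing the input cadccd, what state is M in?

q2

q0 → q0 → q3 → q3 → q1 → q2 → q2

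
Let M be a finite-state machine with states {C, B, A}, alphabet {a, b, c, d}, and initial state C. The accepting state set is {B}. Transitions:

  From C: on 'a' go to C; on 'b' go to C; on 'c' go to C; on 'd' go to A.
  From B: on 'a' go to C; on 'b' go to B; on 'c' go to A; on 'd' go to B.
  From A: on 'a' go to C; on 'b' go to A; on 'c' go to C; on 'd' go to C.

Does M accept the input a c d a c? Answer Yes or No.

Trace: C -a-> C -c-> C -d-> A -a-> C -c-> C
End state C is not accepting.

No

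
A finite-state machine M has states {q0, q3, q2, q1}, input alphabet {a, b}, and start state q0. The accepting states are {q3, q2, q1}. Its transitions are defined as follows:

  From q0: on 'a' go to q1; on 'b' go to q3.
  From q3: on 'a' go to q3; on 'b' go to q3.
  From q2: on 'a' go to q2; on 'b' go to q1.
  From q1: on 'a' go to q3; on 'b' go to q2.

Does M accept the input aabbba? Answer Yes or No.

q0 → q1 → q3 → q3 → q3 → q3 → q3
End state q3 is accepting.

Yes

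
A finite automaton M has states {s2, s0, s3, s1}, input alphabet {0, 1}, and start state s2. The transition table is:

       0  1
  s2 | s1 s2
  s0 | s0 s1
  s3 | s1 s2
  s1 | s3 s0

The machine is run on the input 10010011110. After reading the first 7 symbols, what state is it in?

Trace: s2 -1-> s2 -0-> s1 -0-> s3 -1-> s2 -0-> s1 -0-> s3 -1-> s2
After 7 symbols: s2.

s2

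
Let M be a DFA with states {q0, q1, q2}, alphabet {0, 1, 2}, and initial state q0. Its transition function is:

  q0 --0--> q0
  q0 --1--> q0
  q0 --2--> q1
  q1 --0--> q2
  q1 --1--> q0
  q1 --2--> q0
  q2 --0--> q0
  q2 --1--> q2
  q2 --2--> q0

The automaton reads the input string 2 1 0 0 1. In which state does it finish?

q0 → q1 → q0 → q0 → q0 → q0

q0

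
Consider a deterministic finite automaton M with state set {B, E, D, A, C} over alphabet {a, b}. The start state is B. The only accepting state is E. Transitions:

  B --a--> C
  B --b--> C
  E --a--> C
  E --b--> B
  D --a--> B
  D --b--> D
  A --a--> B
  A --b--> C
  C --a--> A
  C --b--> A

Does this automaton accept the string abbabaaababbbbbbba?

start at B
read 'a': B → C
read 'b': C → A
read 'b': A → C
read 'a': C → A
read 'b': A → C
read 'a': C → A
read 'a': A → B
read 'a': B → C
read 'b': C → A
read 'a': A → B
read 'b': B → C
read 'b': C → A
read 'b': A → C
read 'b': C → A
read 'b': A → C
read 'b': C → A
read 'b': A → C
read 'a': C → A
End state A is not accepting.

No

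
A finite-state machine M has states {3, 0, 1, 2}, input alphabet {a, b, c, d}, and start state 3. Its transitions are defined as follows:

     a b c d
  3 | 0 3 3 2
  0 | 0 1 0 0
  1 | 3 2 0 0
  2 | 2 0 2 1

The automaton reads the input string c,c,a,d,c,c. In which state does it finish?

0

3 → 3 → 3 → 0 → 0 → 0 → 0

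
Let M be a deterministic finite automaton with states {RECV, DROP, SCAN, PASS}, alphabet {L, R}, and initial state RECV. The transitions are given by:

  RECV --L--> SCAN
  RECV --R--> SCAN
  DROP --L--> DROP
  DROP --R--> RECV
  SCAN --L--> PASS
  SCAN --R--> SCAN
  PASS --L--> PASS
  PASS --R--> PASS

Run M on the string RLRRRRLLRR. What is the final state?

PASS

RECV → SCAN → PASS → PASS → PASS → PASS → PASS → PASS → PASS → PASS → PASS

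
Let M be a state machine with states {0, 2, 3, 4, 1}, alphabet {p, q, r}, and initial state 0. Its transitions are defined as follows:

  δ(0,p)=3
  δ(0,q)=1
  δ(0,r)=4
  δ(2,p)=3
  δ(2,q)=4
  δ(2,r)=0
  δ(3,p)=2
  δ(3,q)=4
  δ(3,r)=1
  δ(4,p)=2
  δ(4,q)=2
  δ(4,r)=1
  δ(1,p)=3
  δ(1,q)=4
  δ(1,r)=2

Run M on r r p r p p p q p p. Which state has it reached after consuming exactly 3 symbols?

0 → 4 → 1 → 3
After 3 symbols: 3.

3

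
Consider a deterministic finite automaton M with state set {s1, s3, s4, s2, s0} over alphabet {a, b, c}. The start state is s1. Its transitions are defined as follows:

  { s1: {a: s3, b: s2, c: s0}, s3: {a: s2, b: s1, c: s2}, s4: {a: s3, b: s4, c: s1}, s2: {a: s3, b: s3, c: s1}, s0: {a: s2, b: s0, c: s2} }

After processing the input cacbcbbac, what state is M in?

Trace: s1 -c-> s0 -a-> s2 -c-> s1 -b-> s2 -c-> s1 -b-> s2 -b-> s3 -a-> s2 -c-> s1

s1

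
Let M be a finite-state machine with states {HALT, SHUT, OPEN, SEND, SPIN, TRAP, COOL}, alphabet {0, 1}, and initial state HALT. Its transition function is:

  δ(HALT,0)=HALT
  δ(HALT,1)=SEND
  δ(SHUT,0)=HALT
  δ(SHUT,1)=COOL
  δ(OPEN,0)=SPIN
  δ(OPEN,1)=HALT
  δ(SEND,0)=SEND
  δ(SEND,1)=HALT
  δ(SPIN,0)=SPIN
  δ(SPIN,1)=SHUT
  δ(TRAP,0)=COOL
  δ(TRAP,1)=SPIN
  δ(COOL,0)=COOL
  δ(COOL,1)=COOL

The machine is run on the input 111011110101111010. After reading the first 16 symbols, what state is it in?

start at HALT
read '1': HALT → SEND
read '1': SEND → HALT
read '1': HALT → SEND
read '0': SEND → SEND
read '1': SEND → HALT
read '1': HALT → SEND
read '1': SEND → HALT
read '1': HALT → SEND
read '0': SEND → SEND
read '1': SEND → HALT
read '0': HALT → HALT
read '1': HALT → SEND
read '1': SEND → HALT
read '1': HALT → SEND
read '1': SEND → HALT
read '0': HALT → HALT
After 16 symbols: HALT.

HALT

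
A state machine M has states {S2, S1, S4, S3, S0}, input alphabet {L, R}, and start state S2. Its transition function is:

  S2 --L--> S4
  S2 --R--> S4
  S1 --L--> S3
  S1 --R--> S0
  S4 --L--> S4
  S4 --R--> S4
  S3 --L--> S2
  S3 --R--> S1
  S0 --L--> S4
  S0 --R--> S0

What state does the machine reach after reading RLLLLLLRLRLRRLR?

Trace: S2 -R-> S4 -L-> S4 -L-> S4 -L-> S4 -L-> S4 -L-> S4 -L-> S4 -R-> S4 -L-> S4 -R-> S4 -L-> S4 -R-> S4 -R-> S4 -L-> S4 -R-> S4

S4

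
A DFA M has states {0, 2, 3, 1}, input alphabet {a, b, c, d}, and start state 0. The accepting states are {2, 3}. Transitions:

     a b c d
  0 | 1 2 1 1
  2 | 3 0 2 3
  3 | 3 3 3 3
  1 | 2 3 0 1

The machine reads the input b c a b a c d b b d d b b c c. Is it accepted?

0 → 2 → 2 → 3 → 3 → 3 → 3 → 3 → 3 → 3 → 3 → 3 → 3 → 3 → 3 → 3
End state 3 is accepting.

Yes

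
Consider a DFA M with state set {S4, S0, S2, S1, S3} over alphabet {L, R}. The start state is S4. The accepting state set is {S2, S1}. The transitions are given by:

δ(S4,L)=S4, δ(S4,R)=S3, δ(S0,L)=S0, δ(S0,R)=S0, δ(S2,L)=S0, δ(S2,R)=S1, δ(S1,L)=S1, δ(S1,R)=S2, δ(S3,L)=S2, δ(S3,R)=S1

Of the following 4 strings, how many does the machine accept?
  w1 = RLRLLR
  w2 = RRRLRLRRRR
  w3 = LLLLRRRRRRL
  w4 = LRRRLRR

w1: Trace: S4 -R-> S3 -L-> S2 -R-> S1 -L-> S1 -L-> S1 -R-> S2  → end S2, accepted
w2: Trace: S4 -R-> S3 -R-> S1 -R-> S2 -L-> S0 -R-> S0 -L-> S0 -R-> S0 -R-> S0 -R-> S0 -R-> S0  → end S0, rejected
w3: Trace: S4 -L-> S4 -L-> S4 -L-> S4 -L-> S4 -R-> S3 -R-> S1 -R-> S2 -R-> S1 -R-> S2 -R-> S1 -L-> S1  → end S1, accepted
w4: Trace: S4 -L-> S4 -R-> S3 -R-> S1 -R-> S2 -L-> S0 -R-> S0 -R-> S0  → end S0, rejected

2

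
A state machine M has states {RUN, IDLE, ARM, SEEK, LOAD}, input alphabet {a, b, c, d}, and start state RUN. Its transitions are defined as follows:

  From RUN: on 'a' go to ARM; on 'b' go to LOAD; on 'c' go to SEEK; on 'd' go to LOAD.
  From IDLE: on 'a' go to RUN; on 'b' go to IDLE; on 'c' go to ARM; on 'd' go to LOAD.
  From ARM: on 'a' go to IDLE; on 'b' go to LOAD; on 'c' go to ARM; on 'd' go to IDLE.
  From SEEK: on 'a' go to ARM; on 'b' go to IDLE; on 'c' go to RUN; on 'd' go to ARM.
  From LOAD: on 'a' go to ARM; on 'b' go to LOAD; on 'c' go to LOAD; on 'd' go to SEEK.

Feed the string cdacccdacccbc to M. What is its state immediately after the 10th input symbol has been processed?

RUN

start at RUN
read 'c': RUN → SEEK
read 'd': SEEK → ARM
read 'a': ARM → IDLE
read 'c': IDLE → ARM
read 'c': ARM → ARM
read 'c': ARM → ARM
read 'd': ARM → IDLE
read 'a': IDLE → RUN
read 'c': RUN → SEEK
read 'c': SEEK → RUN
After 10 symbols: RUN.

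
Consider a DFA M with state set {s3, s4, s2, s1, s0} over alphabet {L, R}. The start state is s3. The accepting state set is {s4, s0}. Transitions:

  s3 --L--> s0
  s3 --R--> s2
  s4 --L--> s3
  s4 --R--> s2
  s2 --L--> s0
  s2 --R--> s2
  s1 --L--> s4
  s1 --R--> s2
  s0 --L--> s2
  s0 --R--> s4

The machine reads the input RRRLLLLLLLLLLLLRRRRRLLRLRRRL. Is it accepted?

start at s3
read 'R': s3 → s2
read 'R': s2 → s2
read 'R': s2 → s2
read 'L': s2 → s0
read 'L': s0 → s2
read 'L': s2 → s0
read 'L': s0 → s2
read 'L': s2 → s0
read 'L': s0 → s2
read 'L': s2 → s0
read 'L': s0 → s2
read 'L': s2 → s0
read 'L': s0 → s2
read 'L': s2 → s0
read 'L': s0 → s2
read 'R': s2 → s2
read 'R': s2 → s2
read 'R': s2 → s2
read 'R': s2 → s2
read 'R': s2 → s2
read 'L': s2 → s0
read 'L': s0 → s2
read 'R': s2 → s2
read 'L': s2 → s0
read 'R': s0 → s4
read 'R': s4 → s2
read 'R': s2 → s2
read 'L': s2 → s0
End state s0 is accepting.

Yes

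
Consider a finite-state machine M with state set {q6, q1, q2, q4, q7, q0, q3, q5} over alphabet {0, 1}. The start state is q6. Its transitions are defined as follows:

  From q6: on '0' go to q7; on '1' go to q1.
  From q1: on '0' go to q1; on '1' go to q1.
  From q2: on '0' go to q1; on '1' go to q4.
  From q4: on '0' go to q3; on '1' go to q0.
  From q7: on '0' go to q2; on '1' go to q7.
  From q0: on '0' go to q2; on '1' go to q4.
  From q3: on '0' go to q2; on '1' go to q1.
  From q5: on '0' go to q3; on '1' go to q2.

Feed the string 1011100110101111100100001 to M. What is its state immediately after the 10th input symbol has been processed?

Trace: q6 -1-> q1 -0-> q1 -1-> q1 -1-> q1 -1-> q1 -0-> q1 -0-> q1 -1-> q1 -1-> q1 -0-> q1
After 10 symbols: q1.

q1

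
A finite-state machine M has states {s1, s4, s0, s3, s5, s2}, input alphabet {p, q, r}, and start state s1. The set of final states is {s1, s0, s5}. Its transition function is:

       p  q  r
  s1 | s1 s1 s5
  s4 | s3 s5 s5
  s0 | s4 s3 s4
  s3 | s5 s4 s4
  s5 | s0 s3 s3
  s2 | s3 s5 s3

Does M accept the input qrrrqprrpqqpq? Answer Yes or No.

No

Trace: s1 -q-> s1 -r-> s5 -r-> s3 -r-> s4 -q-> s5 -p-> s0 -r-> s4 -r-> s5 -p-> s0 -q-> s3 -q-> s4 -p-> s3 -q-> s4
End state s4 is not accepting.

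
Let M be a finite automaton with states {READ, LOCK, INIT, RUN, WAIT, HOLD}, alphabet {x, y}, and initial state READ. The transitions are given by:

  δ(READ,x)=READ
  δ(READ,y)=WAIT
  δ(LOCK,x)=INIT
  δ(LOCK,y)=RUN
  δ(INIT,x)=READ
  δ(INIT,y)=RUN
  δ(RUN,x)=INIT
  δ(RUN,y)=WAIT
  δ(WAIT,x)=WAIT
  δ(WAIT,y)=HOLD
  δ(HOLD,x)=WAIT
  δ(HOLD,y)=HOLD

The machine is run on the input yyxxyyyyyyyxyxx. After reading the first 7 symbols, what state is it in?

HOLD

start at READ
read 'y': READ → WAIT
read 'y': WAIT → HOLD
read 'x': HOLD → WAIT
read 'x': WAIT → WAIT
read 'y': WAIT → HOLD
read 'y': HOLD → HOLD
read 'y': HOLD → HOLD
After 7 symbols: HOLD.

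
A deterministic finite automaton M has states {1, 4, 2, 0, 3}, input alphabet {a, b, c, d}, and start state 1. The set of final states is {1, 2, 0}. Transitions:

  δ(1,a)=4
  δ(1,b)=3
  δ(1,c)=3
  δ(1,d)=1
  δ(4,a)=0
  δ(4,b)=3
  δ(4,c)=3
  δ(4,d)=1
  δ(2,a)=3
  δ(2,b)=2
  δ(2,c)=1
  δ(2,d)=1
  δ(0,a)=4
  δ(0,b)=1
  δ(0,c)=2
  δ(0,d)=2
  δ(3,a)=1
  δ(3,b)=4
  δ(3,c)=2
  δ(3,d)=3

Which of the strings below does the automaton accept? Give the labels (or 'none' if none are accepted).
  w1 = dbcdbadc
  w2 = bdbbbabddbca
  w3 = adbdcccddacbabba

w1: 1 → 1 → 3 → 2 → 1 → 3 → 1 → 1 → 3  → end 3, rejected
w2: 1 → 3 → 3 → 4 → 3 → 4 → 0 → 1 → 1 → 1 → 3 → 2 → 3  → end 3, rejected
w3: 1 → 4 → 1 → 3 → 3 → 2 → 1 → 3 → 3 → 3 → 1 → 3 → 4 → 0 → 1 → 3 → 1  → end 1, accepted

w3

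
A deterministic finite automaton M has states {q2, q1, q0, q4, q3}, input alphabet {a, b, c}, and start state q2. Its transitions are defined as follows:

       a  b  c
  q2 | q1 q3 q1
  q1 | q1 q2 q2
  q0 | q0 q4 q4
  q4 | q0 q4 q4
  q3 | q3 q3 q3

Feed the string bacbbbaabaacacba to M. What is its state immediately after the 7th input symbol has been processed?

q3

Trace: q2 -b-> q3 -a-> q3 -c-> q3 -b-> q3 -b-> q3 -b-> q3 -a-> q3
After 7 symbols: q3.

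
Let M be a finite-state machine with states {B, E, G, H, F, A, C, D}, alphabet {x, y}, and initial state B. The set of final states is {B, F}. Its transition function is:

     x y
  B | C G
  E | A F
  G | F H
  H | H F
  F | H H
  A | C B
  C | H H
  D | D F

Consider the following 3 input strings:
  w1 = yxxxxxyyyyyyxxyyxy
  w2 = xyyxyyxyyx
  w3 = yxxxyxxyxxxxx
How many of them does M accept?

1

w1:
  start at B
  read 'y': B → G
  read 'x': G → F
  read 'x': F → H
  read 'x': H → H
  read 'x': H → H
  read 'x': H → H
  read 'y': H → F
  read 'y': F → H
  read 'y': H → F
  read 'y': F → H
  read 'y': H → F
  read 'y': F → H
  read 'x': H → H
  read 'x': H → H
  read 'y': H → F
  read 'y': F → H
  read 'x': H → H
  read 'y': H → F
  end F, accepted
w2:
  start at B
  read 'x': B → C
  read 'y': C → H
  read 'y': H → F
  read 'x': F → H
  read 'y': H → F
  read 'y': F → H
  read 'x': H → H
  read 'y': H → F
  read 'y': F → H
  read 'x': H → H
  end H, rejected
w3:
  start at B
  read 'y': B → G
  read 'x': G → F
  read 'x': F → H
  read 'x': H → H
  read 'y': H → F
  read 'x': F → H
  read 'x': H → H
  read 'y': H → F
  read 'x': F → H
  read 'x': H → H
  read 'x': H → H
  read 'x': H → H
  read 'x': H → H
  end H, rejected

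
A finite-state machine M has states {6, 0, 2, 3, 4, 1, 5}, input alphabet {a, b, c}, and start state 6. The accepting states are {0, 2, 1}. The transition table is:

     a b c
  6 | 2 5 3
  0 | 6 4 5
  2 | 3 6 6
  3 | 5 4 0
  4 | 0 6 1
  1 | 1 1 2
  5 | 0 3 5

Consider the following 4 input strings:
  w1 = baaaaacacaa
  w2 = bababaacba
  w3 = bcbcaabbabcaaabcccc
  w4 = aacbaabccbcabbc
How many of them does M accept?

w1:
  start at 6
  read 'b': 6 → 5
  read 'a': 5 → 0
  read 'a': 0 → 6
  read 'a': 6 → 2
  read 'a': 2 → 3
  read 'a': 3 → 5
  read 'c': 5 → 5
  read 'a': 5 → 0
  read 'c': 0 → 5
  read 'a': 5 → 0
  read 'a': 0 → 6
  end 6, rejected
w2:
  start at 6
  read 'b': 6 → 5
  read 'a': 5 → 0
  read 'b': 0 → 4
  read 'a': 4 → 0
  read 'b': 0 → 4
  read 'a': 4 → 0
  read 'a': 0 → 6
  read 'c': 6 → 3
  read 'b': 3 → 4
  read 'a': 4 → 0
  end 0, accepted
w3:
  start at 6
  read 'b': 6 → 5
  read 'c': 5 → 5
  read 'b': 5 → 3
  read 'c': 3 → 0
  read 'a': 0 → 6
  read 'a': 6 → 2
  read 'b': 2 → 6
  read 'b': 6 → 5
  read 'a': 5 → 0
  read 'b': 0 → 4
  read 'c': 4 → 1
  read 'a': 1 → 1
  read 'a': 1 → 1
  read 'a': 1 → 1
  read 'b': 1 → 1
  read 'c': 1 → 2
  read 'c': 2 → 6
  read 'c': 6 → 3
  read 'c': 3 → 0
  end 0, accepted
w4:
  start at 6
  read 'a': 6 → 2
  read 'a': 2 → 3
  read 'c': 3 → 0
  read 'b': 0 → 4
  read 'a': 4 → 0
  read 'a': 0 → 6
  read 'b': 6 → 5
  read 'c': 5 → 5
  read 'c': 5 → 5
  read 'b': 5 → 3
  read 'c': 3 → 0
  read 'a': 0 → 6
  read 'b': 6 → 5
  read 'b': 5 → 3
  read 'c': 3 → 0
  end 0, accepted

3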